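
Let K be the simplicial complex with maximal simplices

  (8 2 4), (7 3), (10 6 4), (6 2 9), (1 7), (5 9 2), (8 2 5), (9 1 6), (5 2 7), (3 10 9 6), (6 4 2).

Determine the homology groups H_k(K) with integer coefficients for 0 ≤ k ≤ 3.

H_0 ≅ Z,  H_1 ≅ Z^2,  H_2 = 0,  H_3 = 0.

Order the vertices as 1 < 2 < 3 < 4 < 5 < 6 < 7 < 8 < 9 < 10. Listing each simplex with vertices in this order, K has dimension 3 with simplices:

  0-simplices (10): [1], [2], [3], [4], [5], [6], [7], [8], [9], [10]
  1-simplices (22): [1,6], [1,7], [1,9], [2,4], [2,5], [2,6], [2,7], [2,8], [2,9], [3,6], [3,7], [3,9], [3,10], [4,6], [4,8], [4,10], [5,7], [5,8], [5,9], [6,9], [6,10], [9,10]
  2-simplices (12): [1,6,9], [2,4,6], [2,4,8], [2,5,7], [2,5,8], [2,5,9], [2,6,9], [3,6,9], [3,6,10], [3,9,10], [4,6,10], [6,9,10]
  3-simplices (1): [3,6,9,10]

Hence C_0 ≅ Z^10, C_1 ≅ Z^22, C_2 ≅ Z^12, C_3 ≅ Z^1.

The boundary map ∂_1: C_1 → C_0 maps an edge to its endpoints' difference, ∂[p,q] = q − p.
The resulting 10×22 matrix has rank 9, and its Smith normal form has invariant factors (1,1,1,1,1,1,1,1,1).

The boundary map ∂_2: C_2 → C_1 sends each 2-simplex [p,q,r] to [q,r] − [p,r] + [p,q]. For instance
  ∂[2,5,9] = [5,9] − [2,9] + [2,5],
  ∂[2,4,8] = [4,8] − [2,8] + [2,4].
As a 22×12 matrix over Z this has rank 11, with invariant factors (1,1,1,1,1,1,1,1,1,1,1).

Boundary ∂_3: C_3 → C_2 sends each 3-simplex σ to the alternating sum Σ_i (−1)^i (σ with its i-th vertex removed). For instance
  ∂[3,6,9,10] = [6,9,10] − [3,9,10] + [3,6,10] − [3,6,9].
The 12×1 boundary matrix has rank 1 and Smith normal form diag(1).

Reading off H_k = ker ∂_k / im ∂_{k+1}:

  H_0: rank C_0 − rank ∂_1 = 10 − 9 = 1, and the invariant factors of ∂_1 are all 1, so H_0 ≅ Z.
  H_1: rank ker ∂_1 − rank ∂_2 = (22 − 9) − 11 = 2, and the invariant factors of ∂_2 are all 1, so H_1 ≅ Z^2.
  H_2: rank ker ∂_2 − rank ∂_3 = (12 − 11) − 1 = 0, and the invariant factors of ∂_3 are all 1, so H_2 ≅ 0.
  H_3: rank ker ∂_3 − rank ∂_4 = (1 − 1) − 0 = 0, and there is no ∂_4, so H_3 ≅ 0.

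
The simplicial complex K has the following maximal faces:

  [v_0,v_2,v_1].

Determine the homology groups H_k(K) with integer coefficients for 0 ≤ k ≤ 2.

H_0 ≅ Z,  H_1 = 0,  H_2 = 0.

Take the total order v_0 < v_1 < v_2 on the vertex set. Then K (dimension 2) consists of the simplices:

  0-simplices (3): [v_0], [v_1], [v_2]
  1-simplices (3): [v_0,v_1], [v_0,v_2], [v_1,v_2]
  2-simplices (1): [v_0,v_1,v_2]

giving chain groups C_0 ≅ Z^3, C_1 ≅ Z^3, C_2 ≅ Z^1.

Boundary ∂_1: C_1 → C_0 maps an edge to its endpoints' difference, ∂[p,q] = q − p.
The resulting 3×3 matrix has rank 2, and its Smith normal form has invariant factors (1,1).

Boundary ∂_2: C_2 → C_1 sends each 2-simplex [p,q,r] to [q,r] − [p,r] + [p,q]. For instance
  ∂[v_0,v_1,v_2] = [v_1,v_2] − [v_0,v_2] + [v_0,v_1].
The resulting 3×1 matrix has rank 1, and its Smith normal form has invariant factors (1).

Computing H_k = (kernel of ∂_k) / (image of ∂_{k+1}):

  H_0: rank C_0 − rank ∂_1 = 3 − 2 = 1, and the invariant factors of ∂_1 are all 1, so H_0 = Z.
  H_1: rank ker ∂_1 − rank ∂_2 = (3 − 2) − 1 = 0, and the invariant factors of ∂_2 are all 1, so H_1 = 0.
  H_2: rank ker ∂_2 − rank ∂_3 = (1 − 1) − 0 = 0, and there is no ∂_3, so H_2 = 0.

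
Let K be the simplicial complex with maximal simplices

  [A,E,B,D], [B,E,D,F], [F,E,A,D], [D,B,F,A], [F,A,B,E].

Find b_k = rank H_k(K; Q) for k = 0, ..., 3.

Order the vertices as A < B < D < E < F. Listing each simplex with vertices in this order, K has dimension 3 with simplices:

  0-simplices (5): A, B, D, E, F
  1-simplices (10): AB, AD, AE, AF, BD, BE, BF, DE, DF, EF
  2-simplices (10): ABD, ABE, ABF, ADE, ADF, AEF, BDE, BDF, BEF, DEF
  3-simplices (5): ABDE, ABDF, ABEF, ADEF, BDEF

giving chain groups C_0 ≅ Z^5, C_1 ≅ Z^10, C_2 ≅ Z^10, C_3 ≅ Z^5.

∂_1: C_1 → C_0 is given by ∂[p,q] = [q] − [p]. For instance
  ∂AB = B − A.
The 5×10 boundary matrix has rank 4 and Smith normal form diag(1,1,1,1).

∂_2: C_2 → C_1 acts by ∂[p,q,r] = [q,r] − [p,r] + [p,q]. For instance
  ∂BDF = DF − BF + BD,
  ∂ADE = DE − AE + AD.
The 10×10 boundary matrix has rank 6 and Smith normal form diag(1,1,1,1,1,1).

∂_3: C_3 → C_2 sends each 3-simplex σ to the alternating sum Σ_i (−1)^i (σ with its i-th vertex removed). For instance
  ∂BDEF = DEF − BEF + BDF − BDE,
  ∂ABDE = BDE − ADE + ABE − ABD.
The resulting 10×5 matrix has rank 4, and its Smith normal form has invariant factors (1,1,1,1).

Now H_k = ker ∂_k / im ∂_{k+1}, so:

  H_0: rank C_0 − rank ∂_1 = 5 − 4 = 1, and the invariant factors of ∂_1 are all 1, so H_0 ≅ Z.
  H_1: rank ker ∂_1 − rank ∂_2 = (10 − 4) − 6 = 0, and the invariant factors of ∂_2 are all 1, so H_1 ≅ 0.
  H_2: rank ker ∂_2 − rank ∂_3 = (10 − 6) − 4 = 0, and the invariant factors of ∂_3 are all 1, so H_2 ≅ 0.
  H_3: rank ker ∂_3 − rank ∂_4 = (5 − 4) − 0 = 1, and there is no ∂_4, so H_3 ≅ Z.

Hence the Betti numbers are b_0 = 1, b_1 = 0, b_2 = 0, b_3 = 1.

b_0 = 1, b_1 = 0, b_2 = 0, b_3 = 1.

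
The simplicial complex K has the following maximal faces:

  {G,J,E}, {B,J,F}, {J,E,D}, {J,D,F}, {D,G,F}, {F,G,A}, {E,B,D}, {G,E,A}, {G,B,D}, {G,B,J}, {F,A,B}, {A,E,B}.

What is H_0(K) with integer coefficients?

H_0 = Z.

Take the total order A < B < D < E < F < G < J on the vertex set. Then K (dimension 2) consists of the simplices:

  0-simplices (7): A, B, D, E, F, G, J
  1-simplices (18): AB, AE, AF, AG, BD, BE, BF, BG, BJ, DE, DF, DG, DJ, EG, EJ, FG, FJ, GJ
  2-simplices (12): ABE, ABF, AEG, AFG, BDE, BDG, BFJ, BGJ, DEJ, DFG, DFJ, EGJ

giving chain groups C_0 ≅ Z^7, C_1 ≅ Z^18, C_2 ≅ Z^12.

∂_1: C_1 → C_0 is given by ∂[p,q] = [q] − [p].
As a 7×18 matrix over Z this has rank 6, with invariant factors (1,1,1,1,1,1).

Boundary ∂_2: C_2 → C_1 sends each 2-simplex [p,q,r] to [q,r] − [p,r] + [p,q]. For instance
  ∂DFG = FG − DG + DF,
  ∂BFJ = FJ − BJ + BF.
This gives a 18×12 integer matrix of rank 12; reducing to Smith normal form yields diagonal entries (1,1,1,1,1,1,1,1,1,1,1,2).

Reading off H_k = ker ∂_k / im ∂_{k+1}:

  H_0: rank C_0 − rank ∂_1 = 7 − 6 = 1, and the invariant factors of ∂_1 are all 1, so H_0 ≅ Z.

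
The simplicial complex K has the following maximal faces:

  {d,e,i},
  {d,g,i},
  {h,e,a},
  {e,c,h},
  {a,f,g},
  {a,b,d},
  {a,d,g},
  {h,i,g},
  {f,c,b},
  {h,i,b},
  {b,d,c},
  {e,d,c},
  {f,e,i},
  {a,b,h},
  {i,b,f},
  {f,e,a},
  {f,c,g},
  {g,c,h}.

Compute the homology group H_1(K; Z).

H_1 ≅ Z^2.

K has 9 vertices, 27 edges, 18 triangles.
rank ∂_1 = 8, rank ∂_2 = 17 ⇒ b_1 = 27 − 8 − 17 = 2; all invariant factors of ∂_2 are 1 so no torsion. So H_1 = Z^2.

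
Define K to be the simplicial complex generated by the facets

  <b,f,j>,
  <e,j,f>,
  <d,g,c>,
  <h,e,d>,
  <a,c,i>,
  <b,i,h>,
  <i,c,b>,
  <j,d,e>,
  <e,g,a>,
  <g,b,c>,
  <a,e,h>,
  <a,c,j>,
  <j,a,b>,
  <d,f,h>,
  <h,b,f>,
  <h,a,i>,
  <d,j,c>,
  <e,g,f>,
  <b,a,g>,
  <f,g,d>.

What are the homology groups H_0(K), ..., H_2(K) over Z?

H_0 = Z,  H_1 = Z ⊕ Z_2,  H_2 = 0.

Take the total order a < b < c < d < e < f < g < h < i < j on the vertex set. Then K (dimension 2) consists of the simplices:

  0-simplices (10): a, b, c, d, e, f, g, h, i, j
  1-simplices (30): ab, ac, ae, ag, ah, ai, aj, bc, bf, bg, bh, bi, bj, cd, cg, ci, cj, de, df, dg, dh, dj, ef, eg, eh, ej, fg, fh, fj, hi
  2-simplices (20): abg, abj, aci, acj, aeg, aeh, ahi, bcg, bci, bfh, bfj, bhi, cdg, cdj, deh, dej, dfg, dfh, efg, efj

so the chain groups are C_0 ≅ Z^10, C_1 ≅ Z^30, C_2 ≅ Z^20.

The boundary map ∂_1: C_1 → C_0 maps an edge to its endpoints' difference, ∂[p,q] = q − p.
This gives a 10×30 integer matrix of rank 9; reducing to Smith normal form yields diagonal entries (1,1,1,1,1,1,1,1,1).

The boundary map ∂_2: C_2 → C_1 acts by ∂[p,q,r] = [q,r] − [p,r] + [p,q]. For instance
  ∂deh = eh − dh + de,
  ∂bhi = hi − bi + bh.
As a 30×20 matrix over Z this has rank 20, with invariant factors (1,1,1,1,1,1,1,1,1,1,1,1,1,1,1,1,1,1,1,2).

From H_k ≅ ker(∂_k) / im(∂_{k+1}) we obtain:

  H_0: rank C_0 − rank ∂_1 = 10 − 9 = 1, and the invariant factors of ∂_1 are all 1, so H_0 ≅ Z.
  H_1: rank ker ∂_1 − rank ∂_2 = (30 − 9) − 20 = 1, and ∂_2 has invariant factor 2 > 1, so H_1 ≅ Z ⊕ Z_2.
  H_2: rank ker ∂_2 − rank ∂_3 = (20 − 20) − 0 = 0, and there is no ∂_3, so H_2 ≅ 0.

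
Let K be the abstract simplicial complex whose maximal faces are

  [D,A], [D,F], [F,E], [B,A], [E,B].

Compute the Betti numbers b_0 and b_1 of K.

b_0 = 1, b_1 = 1.

Fix the vertex order A < B < D < E < F and write every simplex with vertices in increasing order. Then dim K = 1 and the simplices of K are:

  0-simplices (5): A, B, D, E, F
  1-simplices (5): AB, AD, BE, DF, EF

giving chain groups C_0 ≅ Z^5, C_1 ≅ Z^5.

Boundary ∂_1: C_1 → C_0 maps an edge to its endpoints' difference, ∂[p,q] = q − p. For instance
  ∂AB = B − A.
As a 5×5 matrix over Z this has rank 4, with invariant factors (1,1,1,1).

From H_k ≅ ker(∂_k) / im(∂_{k+1}) we obtain:

  H_0: rank C_0 − rank ∂_1 = 5 − 4 = 1, and the invariant factors of ∂_1 are all 1, so H_0 = Z.
  H_1: rank ker ∂_1 − rank ∂_2 = (5 − 4) − 0 = 1, and there is no ∂_2, so H_1 = Z.

Hence the Betti numbers are b_0 = 1, b_1 = 1.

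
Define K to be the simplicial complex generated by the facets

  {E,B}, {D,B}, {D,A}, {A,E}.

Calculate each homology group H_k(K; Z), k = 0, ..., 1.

H_0 = Z,  H_1 = Z.

Fix the vertex order A < B < D < E and write every simplex with vertices in increasing order. Then dim K = 1 and the simplices of K are:

  0-simplices (4): A, B, D, E
  1-simplices (4): AD, AE, BD, BE

giving chain groups C_0 ≅ Z^4, C_1 ≅ Z^4.

Boundary ∂_1: C_1 → C_0 sends each edge [p,q] (with p < q) to q − p. For instance
  ∂AE = E − A.
The 4×4 boundary matrix has rank 3 and Smith normal form diag(1,1,1).

Now H_k = ker ∂_k / im ∂_{k+1}, so:

  H_0: rank C_0 − rank ∂_1 = 4 − 3 = 1, and the invariant factors of ∂_1 are all 1, so H_0 = Z.
  H_1: rank ker ∂_1 − rank ∂_2 = (4 − 3) − 0 = 1, and there is no ∂_2, so H_1 = Z.

As a check, the Euler characteristic is 4 − 4 = 0, which agrees with 1 − 1 = 0.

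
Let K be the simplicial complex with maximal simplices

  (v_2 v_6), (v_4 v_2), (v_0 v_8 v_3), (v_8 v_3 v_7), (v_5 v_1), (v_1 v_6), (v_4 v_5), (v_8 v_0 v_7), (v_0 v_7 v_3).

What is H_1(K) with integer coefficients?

K has 9 vertices, 11 edges, 4 triangles.
rank ∂_1 = 7, rank ∂_2 = 3 ⇒ b_1 = 11 − 7 − 3 = 1; all invariant factors of ∂_2 are 1 so no torsion. So H_1 = Z.

H_1 ≅ Z.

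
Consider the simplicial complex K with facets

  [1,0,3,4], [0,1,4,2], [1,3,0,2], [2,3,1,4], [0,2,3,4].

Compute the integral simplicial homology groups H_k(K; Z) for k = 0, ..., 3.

Fix the vertex order 0 < 1 < 2 < 3 < 4 and write every simplex with vertices in increasing order. Then dim K = 3 and the simplices of K are:

  0-simplices (5): [0], [1], [2], [3], [4]
  1-simplices (10): [0,1], [0,2], [0,3], [0,4], [1,2], [1,3], [1,4], [2,3], [2,4], [3,4]
  2-simplices (10): [0,1,2], [0,1,3], [0,1,4], [0,2,3], [0,2,4], [0,3,4], [1,2,3], [1,2,4], [1,3,4], [2,3,4]
  3-simplices (5): [0,1,2,3], [0,1,2,4], [0,1,3,4], [0,2,3,4], [1,2,3,4]

Hence C_0 ≅ Z^5, C_1 ≅ Z^10, C_2 ≅ Z^10, C_3 ≅ Z^5.

Boundary ∂_1: C_1 → C_0 maps an edge to its endpoints' difference, ∂[p,q] = q − p. For instance
  ∂[1,4] = [4] − [1].
As a 5×10 matrix over Z this has rank 4, with invariant factors (1,1,1,1).

The boundary map ∂_2: C_2 → C_1 acts by ∂[p,q,r] = [q,r] − [p,r] + [p,q]. For instance
  ∂[1,3,4] = [3,4] − [1,4] + [1,3],
  ∂[0,1,2] = [1,2] − [0,2] + [0,1].
The 10×10 boundary matrix has rank 6 and Smith normal form diag(1,1,1,1,1,1).

Boundary ∂_3: C_3 → C_2 sends each 3-simplex σ to the alternating sum Σ_i (−1)^i (σ with its i-th vertex removed). For instance
  ∂[1,2,3,4] = [2,3,4] − [1,3,4] + [1,2,4] − [1,2,3],
  ∂[0,2,3,4] = [2,3,4] − [0,3,4] + [0,2,4] − [0,2,3].
As a 10×5 matrix over Z this has rank 4, with invariant factors (1,1,1,1).

From H_k ≅ ker(∂_k) / im(∂_{k+1}) we obtain:

  H_0: rank C_0 − rank ∂_1 = 5 − 4 = 1, and the invariant factors of ∂_1 are all 1, so H_0 = Z.
  H_1: rank ker ∂_1 − rank ∂_2 = (10 − 4) − 6 = 0, and the invariant factors of ∂_2 are all 1, so H_1 = 0.
  H_2: rank ker ∂_2 − rank ∂_3 = (10 − 6) − 4 = 0, and the invariant factors of ∂_3 are all 1, so H_2 = 0.
  H_3: rank ker ∂_3 − rank ∂_4 = (5 − 4) − 0 = 1, and there is no ∂_4, so H_3 = Z.

As a check, the Euler characteristic is 5 − 10 + 10 − 5 = 0, which agrees with 1 − 0 + 0 − 1 = 0.

H_0 ≅ Z,  H_1 = 0,  H_2 = 0,  H_3 ≅ Z.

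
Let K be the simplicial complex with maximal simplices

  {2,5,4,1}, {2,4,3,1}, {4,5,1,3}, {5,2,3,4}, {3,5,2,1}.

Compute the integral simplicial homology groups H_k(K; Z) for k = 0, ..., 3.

H_0 = Z,  H_1 = 0,  H_2 = 0,  H_3 = Z.

Take the total order 1 < 2 < 3 < 4 < 5 on the vertex set. Then K (dimension 3) consists of the simplices:

  0-simplices (5): [1], [2], [3], [4], [5]
  1-simplices (10): [1,2], [1,3], [1,4], [1,5], [2,3], [2,4], [2,5], [3,4], [3,5], [4,5]
  2-simplices (10): [1,2,3], [1,2,4], [1,2,5], [1,3,4], [1,3,5], [1,4,5], [2,3,4], [2,3,5], [2,4,5], [3,4,5]
  3-simplices (5): [1,2,3,4], [1,2,3,5], [1,2,4,5], [1,3,4,5], [2,3,4,5]

so the chain groups are C_0 ≅ Z^5, C_1 ≅ Z^10, C_2 ≅ Z^10, C_3 ≅ Z^5.

The boundary map ∂_1: C_1 → C_0 is given by ∂[p,q] = [q] − [p].
This gives a 5×10 integer matrix of rank 4; reducing to Smith normal form yields diagonal entries (1,1,1,1).

The boundary map ∂_2: C_2 → C_1 acts by ∂[p,q,r] = [q,r] − [p,r] + [p,q]. For instance
  ∂[1,4,5] = [4,5] − [1,5] + [1,4],
  ∂[1,3,4] = [3,4] − [1,4] + [1,3].
This gives a 10×10 integer matrix of rank 6; reducing to Smith normal form yields diagonal entries (1,1,1,1,1,1).

The boundary map ∂_3: C_3 → C_2 sends each 3-simplex σ to the alternating sum Σ_i (−1)^i (σ with its i-th vertex removed). For instance
  ∂[1,2,3,4] = [2,3,4] − [1,3,4] + [1,2,4] − [1,2,3],
  ∂[1,3,4,5] = [3,4,5] − [1,4,5] + [1,3,5] − [1,3,4].
The resulting 10×5 matrix has rank 4, and its Smith normal form has invariant factors (1,1,1,1).

Computing H_k = (kernel of ∂_k) / (image of ∂_{k+1}):

  H_0: rank C_0 − rank ∂_1 = 5 − 4 = 1, and the invariant factors of ∂_1 are all 1, so H_0 = Z.
  H_1: rank ker ∂_1 − rank ∂_2 = (10 − 4) − 6 = 0, and the invariant factors of ∂_2 are all 1, so H_1 = 0.
  H_2: rank ker ∂_2 − rank ∂_3 = (10 − 6) − 4 = 0, and the invariant factors of ∂_3 are all 1, so H_2 = 0.
  H_3: rank ker ∂_3 − rank ∂_4 = (5 − 4) − 0 = 1, and there is no ∂_4, so H_3 = Z.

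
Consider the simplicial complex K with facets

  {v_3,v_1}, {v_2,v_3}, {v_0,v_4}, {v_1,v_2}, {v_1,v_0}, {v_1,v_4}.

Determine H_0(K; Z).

Order the vertices as v_0 < v_1 < v_2 < v_3 < v_4. Listing each simplex with vertices in this order, K has dimension 1 with simplices:

  0-simplices (5): [v_0], [v_1], [v_2], [v_3], [v_4]
  1-simplices (6): [v_0,v_1], [v_0,v_4], [v_1,v_2], [v_1,v_3], [v_1,v_4], [v_2,v_3]

so the chain groups are C_0 ≅ Z^5, C_1 ≅ Z^6.

∂_1: C_1 → C_0 maps an edge to its endpoints' difference, ∂[p,q] = q − p. For instance
  ∂[v_1,v_3] = [v_3] − [v_1].
The 5×6 boundary matrix has rank 4 and Smith normal form diag(1,1,1,1).

Computing H_k = (kernel of ∂_k) / (image of ∂_{k+1}):

  H_0: rank C_0 − rank ∂_1 = 5 − 4 = 1, and the invariant factors of ∂_1 are all 1, so H_0 = Z.

H_0 = Z.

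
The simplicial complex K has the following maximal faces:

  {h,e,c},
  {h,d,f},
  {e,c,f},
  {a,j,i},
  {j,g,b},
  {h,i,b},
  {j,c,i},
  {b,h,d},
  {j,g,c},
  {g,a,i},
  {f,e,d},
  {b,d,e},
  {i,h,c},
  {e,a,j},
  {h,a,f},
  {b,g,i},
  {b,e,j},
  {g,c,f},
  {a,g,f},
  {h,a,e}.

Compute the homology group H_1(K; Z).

Fix the vertex order a < b < c < d < e < f < g < h < i < j and write every simplex with vertices in increasing order. Then dim K = 2 and the simplices of K are:

  0-simplices (10): a, b, c, d, e, f, g, h, i, j
  1-simplices (30): ae, af, ag, ah, ai, aj, bd, be, bg, bh, bi, bj, ce, cf, cg, ch, ci, cj, de, df, dh, ef, eh, ej, fg, fh, gi, gj, hi, ij
  2-simplices (20): aeh, aej, afg, afh, agi, aij, bde, bdh, bej, bgi, bgj, bhi, cef, ceh, cfg, cgj, chi, cij, def, dfh

Hence C_0 ≅ Z^10, C_1 ≅ Z^30, C_2 ≅ Z^20.

The boundary map ∂_1: C_1 → C_0 is given by ∂[p,q] = [q] − [p]. For instance
  ∂eh = h − e.
This gives a 10×30 integer matrix of rank 9; reducing to Smith normal form yields diagonal entries (1,1,1,1,1,1,1,1,1).

The boundary map ∂_2: C_2 → C_1 maps a triangle to the signed sum of its edges. For instance
  ∂cef = ef − cf + ce,
  ∂afg = fg − ag + af.
This gives a 30×20 integer matrix of rank 20; reducing to Smith normal form yields diagonal entries (1,1,1,1,1,1,1,1,1,1,1,1,1,1,1,1,1,1,1,2).

Now H_k = ker ∂_k / im ∂_{k+1}, so:

  H_1: rank ker ∂_1 − rank ∂_2 = (30 − 9) − 20 = 1, and ∂_2 has invariant factor 2 > 1, so H_1 ≅ Z ⊕ Z_2.

H_1 = Z ⊕ Z_2.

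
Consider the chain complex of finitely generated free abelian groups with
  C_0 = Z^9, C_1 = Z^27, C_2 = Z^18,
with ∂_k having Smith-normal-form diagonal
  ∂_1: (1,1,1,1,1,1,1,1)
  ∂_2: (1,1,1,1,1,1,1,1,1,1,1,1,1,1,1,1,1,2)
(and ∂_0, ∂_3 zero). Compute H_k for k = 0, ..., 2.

H_0: b_0 = 9 − 0 − 8 = 1; torsion from ∂_1 factors > 1: none. So H_0 ≅ Z.
H_1: b_1 = 27 − 8 − 18 = 1; torsion from ∂_2 factors > 1: [2]. So H_1 ≅ Z × Z/2.
H_2: b_2 = 18 − 18 − 0 = 0; torsion from ∂_3 factors > 1: none. So H_2 ≅ 0.

H_0 ≅ Z,  H_1 ≅ Z × Z/2,  H_2 = 0.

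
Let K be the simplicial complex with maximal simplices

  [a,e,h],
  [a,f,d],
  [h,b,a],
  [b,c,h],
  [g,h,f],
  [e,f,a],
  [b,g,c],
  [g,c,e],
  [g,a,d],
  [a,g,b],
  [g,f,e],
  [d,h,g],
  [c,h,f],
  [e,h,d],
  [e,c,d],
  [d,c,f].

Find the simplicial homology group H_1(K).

Order the vertices as a < b < c < d < e < f < g < h. Listing each simplex with vertices in this order, K has dimension 2 with simplices:

  0-simplices (8): a, b, c, d, e, f, g, h
  1-simplices (24): ab, ad, ae, af, ag, ah, bc, bg, bh, cd, ce, cf, cg, ch, de, df, dg, dh, ef, eg, eh, fg, fh, gh
  2-simplices (16): abg, abh, adf, adg, aef, aeh, bcg, bch, cde, cdf, ceg, cfh, deh, dgh, efg, fgh

so the chain groups are C_0 ≅ Z^8, C_1 ≅ Z^24, C_2 ≅ Z^16.

Boundary ∂_1: C_1 → C_0 sends each edge [p,q] (with p < q) to q − p.
This gives a 8×24 integer matrix of rank 7; reducing to Smith normal form yields diagonal entries (1,1,1,1,1,1,1).

Boundary ∂_2: C_2 → C_1 sends each 2-simplex [p,q,r] to [q,r] − [p,r] + [p,q]. For instance
  ∂ceg = eg − cg + ce,
  ∂cde = de − ce + cd.
As a 24×16 matrix over Z this has rank 15, with invariant factors (1,1,1,1,1,1,1,1,1,1,1,1,1,1,1).

Computing H_k = (kernel of ∂_k) / (image of ∂_{k+1}):

  H_1: rank ker ∂_1 − rank ∂_2 = (24 − 7) − 15 = 2, and the invariant factors of ∂_2 are all 1, so H_1 = Z^2.

H_1 ≅ Z^2.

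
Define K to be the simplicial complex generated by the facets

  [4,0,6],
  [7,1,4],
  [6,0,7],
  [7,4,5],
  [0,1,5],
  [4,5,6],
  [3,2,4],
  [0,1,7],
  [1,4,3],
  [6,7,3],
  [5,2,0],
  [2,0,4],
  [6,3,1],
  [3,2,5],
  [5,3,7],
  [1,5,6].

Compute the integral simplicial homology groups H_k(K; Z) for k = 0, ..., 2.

Take the total order 0 < 1 < 2 < 3 < 4 < 5 < 6 < 7 on the vertex set. Then K (dimension 2) consists of the simplices:

  0-simplices (8): [0], [1], [2], [3], [4], [5], [6], [7]
  1-simplices (24): (24 of them)
  2-simplices (16): [0,1,5], [0,1,7], [0,2,4], [0,2,5], [0,4,6], [0,6,7], [1,3,4], [1,3,6], [1,4,7], [1,5,6], [2,3,4], [2,3,5], [3,5,7], [3,6,7], [4,5,6], [4,5,7]

Hence C_0 ≅ Z^8, C_1 ≅ Z^24, C_2 ≅ Z^16.

Boundary ∂_1: C_1 → C_0 maps an edge to its endpoints' difference, ∂[p,q] = q − p. For instance
  ∂[2,4] = [4] − [2].
The 8×24 boundary matrix has rank 7 and Smith normal form diag(1,1,1,1,1,1,1).

Boundary ∂_2: C_2 → C_1 maps a triangle to the signed sum of its edges. For instance
  ∂[1,5,6] = [5,6] − [1,6] + [1,5],
  ∂[0,2,5] = [2,5] − [0,5] + [0,2].
As a 24×16 matrix over Z this has rank 15, with invariant factors (1,1,1,1,1,1,1,1,1,1,1,1,1,1,1).

Reading off H_k = ker ∂_k / im ∂_{k+1}:

  H_0: rank C_0 − rank ∂_1 = 8 − 7 = 1, and the invariant factors of ∂_1 are all 1, so H_0 = Z.
  H_1: rank ker ∂_1 − rank ∂_2 = (24 − 7) − 15 = 2, and the invariant factors of ∂_2 are all 1, so H_1 = Z^2.
  H_2: rank ker ∂_2 − rank ∂_3 = (16 − 15) − 0 = 1, and there is no ∂_3, so H_2 = Z.

H_0 = Z,  H_1 = Z^2,  H_2 = Z.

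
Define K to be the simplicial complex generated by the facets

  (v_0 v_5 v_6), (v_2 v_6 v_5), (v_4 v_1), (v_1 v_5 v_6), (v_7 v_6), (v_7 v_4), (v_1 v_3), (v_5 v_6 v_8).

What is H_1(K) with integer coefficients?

K has 9 vertices, 13 edges, 4 triangles.
rank ∂_1 = 8, rank ∂_2 = 4 ⇒ b_1 = 13 − 8 − 4 = 1; all invariant factors of ∂_2 are 1 so no torsion. So H_1 = Z.

H_1 ≅ Z.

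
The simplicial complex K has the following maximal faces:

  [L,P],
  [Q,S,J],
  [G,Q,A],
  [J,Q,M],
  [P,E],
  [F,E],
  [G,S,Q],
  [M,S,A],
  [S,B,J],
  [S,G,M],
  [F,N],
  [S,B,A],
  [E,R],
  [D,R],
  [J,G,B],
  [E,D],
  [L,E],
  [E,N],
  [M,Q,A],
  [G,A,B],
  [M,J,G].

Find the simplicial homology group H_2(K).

H_2 = 0.

Order the vertices as A < B < D < E < F < G < J < L < M < N < P < Q < R < S. Listing each simplex with vertices in this order, K has dimension 2 with simplices:

  0-simplices (14): A, B, D, E, F, G, J, L, M, N, P, Q, R, S
  1-simplices (27): AB, AG, AM, AQ, AS, BG, BJ, BS, DE, DR, EF, EL, EN, EP, ER, FN, GJ, GM, GQ, GS, JM, JQ, JS, LP, MQ, MS, QS
  2-simplices (12): ABG, ABS, AGQ, AMQ, AMS, BGJ, BJS, GJM, GMS, GQS, JMQ, JQS

so the chain groups are C_0 ≅ Z^14, C_1 ≅ Z^27, C_2 ≅ Z^12.

∂_1: C_1 → C_0 maps an edge to its endpoints' difference, ∂[p,q] = q − p. For instance
  ∂EF = F − E.
As a 14×27 matrix over Z this has rank 12, with invariant factors (1,1,1,1,1,1,1,1,1,1,1,1).

Boundary ∂_2: C_2 → C_1 acts by ∂[p,q,r] = [q,r] − [p,r] + [p,q]. For instance
  ∂GMS = MS − GS + GM,
  ∂AMS = MS − AS + AM.
The resulting 27×12 matrix has rank 12, and its Smith normal form has invariant factors (1,1,1,1,1,1,1,1,1,1,1,2).

Computing H_k = (kernel of ∂_k) / (image of ∂_{k+1}):

  H_2: rank ker ∂_2 − rank ∂_3 = (12 − 12) − 0 = 0, and there is no ∂_3, so H_2 ≅ 0.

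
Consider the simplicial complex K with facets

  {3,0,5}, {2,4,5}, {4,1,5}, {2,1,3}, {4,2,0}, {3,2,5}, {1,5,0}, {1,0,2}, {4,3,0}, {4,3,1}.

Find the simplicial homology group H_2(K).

H_2 ≅ 0.

Take the total order 0 < 1 < 2 < 3 < 4 < 5 on the vertex set. Then K (dimension 2) consists of the simplices:

  0-simplices (6): [0], [1], [2], [3], [4], [5]
  1-simplices (15): [0,1], [0,2], [0,3], [0,4], [0,5], [1,2], [1,3], [1,4], [1,5], [2,3], [2,4], [2,5], [3,4], [3,5], [4,5]
  2-simplices (10): [0,1,2], [0,1,5], [0,2,4], [0,3,4], [0,3,5], [1,2,3], [1,3,4], [1,4,5], [2,3,5], [2,4,5]

Hence C_0 ≅ Z^6, C_1 ≅ Z^15, C_2 ≅ Z^10.

∂_1: C_1 → C_0 is given by ∂[p,q] = [q] − [p]. For instance
  ∂[0,5] = [5] − [0].
As a 6×15 matrix over Z this has rank 5, with invariant factors (1,1,1,1,1).

Boundary ∂_2: C_2 → C_1 maps a triangle to the signed sum of its edges. For instance
  ∂[2,4,5] = [4,5] − [2,5] + [2,4],
  ∂[0,1,5] = [1,5] − [0,5] + [0,1].
The 15×10 boundary matrix has rank 10 and Smith normal form diag(1,1,1,1,1,1,1,1,1,2).

Computing H_k = (kernel of ∂_k) / (image of ∂_{k+1}):

  H_2: rank ker ∂_2 − rank ∂_3 = (10 − 10) − 0 = 0, and there is no ∂_3, so H_2 ≅ 0.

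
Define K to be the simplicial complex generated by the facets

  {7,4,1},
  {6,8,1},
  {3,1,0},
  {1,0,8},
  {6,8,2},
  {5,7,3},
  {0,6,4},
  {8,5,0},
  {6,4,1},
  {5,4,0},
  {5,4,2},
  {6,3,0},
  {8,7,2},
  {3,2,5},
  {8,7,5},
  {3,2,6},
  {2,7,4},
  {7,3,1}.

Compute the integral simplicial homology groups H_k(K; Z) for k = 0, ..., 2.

H_0 = Z,  H_1 = Z × Z/2,  H_2 = 0.

Fix the vertex order 0 < 1 < 2 < 3 < 4 < 5 < 6 < 7 < 8 and write every simplex with vertices in increasing order. Then dim K = 2 and the simplices of K are:

  0-simplices (9): [0], [1], [2], [3], [4], [5], [6], [7], [8]
  1-simplices (27): (27 of them)
  2-simplices (18): [0,1,3], [0,1,8], [0,3,6], [0,4,5], [0,4,6], [0,5,8], [1,3,7], [1,4,6], [1,4,7], [1,6,8], [2,3,5], [2,3,6], [2,4,5], [2,4,7], [2,6,8], [2,7,8], [3,5,7], [5,7,8]

so the chain groups are C_0 ≅ Z^9, C_1 ≅ Z^27, C_2 ≅ Z^18.

The boundary map ∂_1: C_1 → C_0 is given by ∂[p,q] = [q] − [p]. For instance
  ∂[2,7] = [7] − [2].
The 9×27 boundary matrix has rank 8 and Smith normal form diag(1,1,1,1,1,1,1,1).

Boundary ∂_2: C_2 → C_1 acts by ∂[p,q,r] = [q,r] − [p,r] + [p,q]. For instance
  ∂[0,1,3] = [1,3] − [0,3] + [0,1],
  ∂[2,3,6] = [3,6] − [2,6] + [2,3].
This gives a 27×18 integer matrix of rank 18; reducing to Smith normal form yields diagonal entries (1,1,1,1,1,1,1,1,1,1,1,1,1,1,1,1,1,2).

From H_k ≅ ker(∂_k) / im(∂_{k+1}) we obtain:

  H_0: rank C_0 − rank ∂_1 = 9 − 8 = 1, and the invariant factors of ∂_1 are all 1, so H_0 = Z.
  H_1: rank ker ∂_1 − rank ∂_2 = (27 − 8) − 18 = 1, and ∂_2 has invariant factor 2 > 1, so H_1 = Z × Z/2.
  H_2: rank ker ∂_2 − rank ∂_3 = (18 − 18) − 0 = 0, and there is no ∂_3, so H_2 = 0.

(K is a triangulation of the Klein bottle.)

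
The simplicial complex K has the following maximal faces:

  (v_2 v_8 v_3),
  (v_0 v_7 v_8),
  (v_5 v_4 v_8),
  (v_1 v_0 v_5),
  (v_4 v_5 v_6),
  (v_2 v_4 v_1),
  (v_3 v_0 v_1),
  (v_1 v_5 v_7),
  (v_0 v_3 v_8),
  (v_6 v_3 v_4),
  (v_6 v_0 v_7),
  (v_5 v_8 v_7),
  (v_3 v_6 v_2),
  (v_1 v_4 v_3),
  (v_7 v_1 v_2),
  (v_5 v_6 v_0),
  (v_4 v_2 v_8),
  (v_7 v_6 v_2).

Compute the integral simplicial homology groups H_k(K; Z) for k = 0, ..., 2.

H_0 ≅ Z,  H_1 ≅ Z ⊕ Z/2Z,  H_2 = 0.

Fix the vertex order v_0 < v_1 < v_2 < v_3 < v_4 < v_5 < v_6 < v_7 < v_8 and write every simplex with vertices in increasing order. Then dim K = 2 and the simplices of K are:

  0-simplices (9): [v_0], [v_1], [v_2], [v_3], [v_4], [v_5], [v_6], [v_7], [v_8]
  1-simplices (27): (27 of them)
  2-simplices (18): (18 of them)

giving chain groups C_0 ≅ Z^9, C_1 ≅ Z^27, C_2 ≅ Z^18.

∂_1: C_1 → C_0 is given by ∂[p,q] = [q] − [p]. For instance
  ∂[v_1,v_2] = [v_2] − [v_1].
This gives a 9×27 integer matrix of rank 8; reducing to Smith normal form yields diagonal entries (1,1,1,1,1,1,1,1).

Boundary ∂_2: C_2 → C_1 sends each 2-simplex [p,q,r] to [q,r] − [p,r] + [p,q]. For instance
  ∂[v_0,v_5,v_6] = [v_5,v_6] − [v_0,v_6] + [v_0,v_5],
  ∂[v_0,v_7,v_8] = [v_7,v_8] − [v_0,v_8] + [v_0,v_7].
The resulting 27×18 matrix has rank 18, and its Smith normal form has invariant factors (1,1,1,1,1,1,1,1,1,1,1,1,1,1,1,1,1,2).

From H_k ≅ ker(∂_k) / im(∂_{k+1}) we obtain:

  H_0: rank C_0 − rank ∂_1 = 9 − 8 = 1, and the invariant factors of ∂_1 are all 1, so H_0 ≅ Z.
  H_1: rank ker ∂_1 − rank ∂_2 = (27 − 8) − 18 = 1, and ∂_2 has invariant factor 2 > 1, so H_1 ≅ Z ⊕ Z/2Z.
  H_2: rank ker ∂_2 − rank ∂_3 = (18 − 18) − 0 = 0, and there is no ∂_3, so H_2 ≅ 0.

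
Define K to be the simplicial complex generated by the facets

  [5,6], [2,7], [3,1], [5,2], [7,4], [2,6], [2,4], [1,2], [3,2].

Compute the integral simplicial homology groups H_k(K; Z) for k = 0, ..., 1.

Fix the vertex order 1 < 2 < 3 < 4 < 5 < 6 < 7 and write every simplex with vertices in increasing order. Then dim K = 1 and the simplices of K are:

  0-simplices (7): [1], [2], [3], [4], [5], [6], [7]
  1-simplices (9): [1,2], [1,3], [2,3], [2,4], [2,5], [2,6], [2,7], [4,7], [5,6]

giving chain groups C_0 ≅ Z^7, C_1 ≅ Z^9.

Boundary ∂_1: C_1 → C_0 maps an edge to its endpoints' difference, ∂[p,q] = q − p. For instance
  ∂[2,5] = [5] − [2].
The resulting 7×9 matrix has rank 6, and its Smith normal form has invariant factors (1,1,1,1,1,1).

Reading off H_k = ker ∂_k / im ∂_{k+1}:

  H_0: rank C_0 − rank ∂_1 = 7 − 6 = 1, and the invariant factors of ∂_1 are all 1, so H_0 = Z.
  H_1: rank ker ∂_1 − rank ∂_2 = (9 − 6) − 0 = 3, and there is no ∂_2, so H_1 = Z^3.

As a check, the Euler characteristic is 7 − 9 = -2, which agrees with 1 − 3 = -2.
(K is a triangulation of a wedge of 3 circles.)

H_0 = Z,  H_1 = Z^3.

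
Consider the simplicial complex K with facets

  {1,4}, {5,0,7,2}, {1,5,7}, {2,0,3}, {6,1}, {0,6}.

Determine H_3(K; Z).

We work with the vertex ordering 0 < 1 < 2 < 3 < 4 < 5 < 6 < 7. The simplices of K, each written with vertices in increasing order, are:

  0-simplices (8): [0], [1], [2], [3], [4], [5], [6], [7]
  1-simplices (13): [0,2], [0,3], [0,5], [0,6], [0,7], [1,4], [1,5], [1,6], [1,7], [2,3], [2,5], [2,7], [5,7]
  2-simplices (6): [0,2,3], [0,2,5], [0,2,7], [0,5,7], [1,5,7], [2,5,7]
  3-simplices (1): [0,2,5,7]

Hence C_0 ≅ Z^8, C_1 ≅ Z^13, C_2 ≅ Z^6, C_3 ≅ Z^1.

The boundary map ∂_1: C_1 → C_0 is given by ∂[p,q] = [q] − [p].
The 8×13 boundary matrix has rank 7 and Smith normal form diag(1,1,1,1,1,1,1).

∂_2: C_2 → C_1 sends each 2-simplex [p,q,r] to [q,r] − [p,r] + [p,q]. For instance
  ∂[2,5,7] = [5,7] − [2,7] + [2,5],
  ∂[0,2,5] = [2,5] − [0,5] + [0,2].
This gives a 13×6 integer matrix of rank 5; reducing to Smith normal form yields diagonal entries (1,1,1,1,1).

Boundary ∂_3: C_3 → C_2 sends each 3-simplex σ to the alternating sum Σ_i (−1)^i (σ with its i-th vertex removed). For instance
  ∂[0,2,5,7] = [2,5,7] − [0,5,7] + [0,2,7] − [0,2,5].
The resulting 6×1 matrix has rank 1, and its Smith normal form has invariant factors (1).

Reading off H_k = ker ∂_k / im ∂_{k+1}:

  H_3: rank ker ∂_3 − rank ∂_4 = (1 − 1) − 0 = 0, and there is no ∂_4, so H_3 ≅ 0.

H_3 = 0.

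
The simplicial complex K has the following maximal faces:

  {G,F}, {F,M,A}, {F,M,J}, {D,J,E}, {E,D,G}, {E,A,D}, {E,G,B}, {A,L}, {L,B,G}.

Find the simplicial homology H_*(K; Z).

Fix the vertex order A < B < D < E < F < G < J < L < M and write every simplex with vertices in increasing order. Then dim K = 2 and the simplices of K are:

  0-simplices (9): A, B, D, E, F, G, J, L, M
  1-simplices (18): AD, AE, AF, AL, AM, BE, BG, BL, DE, DG, DJ, EG, EJ, FG, FJ, FM, GL, JM
  2-simplices (7): ADE, AFM, BEG, BGL, DEG, DEJ, FJM

so the chain groups are C_0 ≅ Z^9, C_1 ≅ Z^18, C_2 ≅ Z^7.

Boundary ∂_1: C_1 → C_0 maps an edge to its endpoints' difference, ∂[p,q] = q − p.
The 9×18 boundary matrix has rank 8 and Smith normal form diag(1,1,1,1,1,1,1,1).

The boundary map ∂_2: C_2 → C_1 acts by ∂[p,q,r] = [q,r] − [p,r] + [p,q]. For instance
  ∂BGL = GL − BL + BG,
  ∂ADE = DE − AE + AD.
As a 18×7 matrix over Z this has rank 7, with invariant factors (1,1,1,1,1,1,1).

From H_k ≅ ker(∂_k) / im(∂_{k+1}) we obtain:

  H_0: rank C_0 − rank ∂_1 = 9 − 8 = 1, and the invariant factors of ∂_1 are all 1, so H_0 = Z.
  H_1: rank ker ∂_1 − rank ∂_2 = (18 − 8) − 7 = 3, and the invariant factors of ∂_2 are all 1, so H_1 = Z^3.
  H_2: rank ker ∂_2 − rank ∂_3 = (7 − 7) − 0 = 0, and there is no ∂_3, so H_2 = 0.

As a check, the Euler characteristic is 9 − 18 + 7 = -2, which agrees with 1 − 3 + 0 = -2.

H_0 ≅ Z,  H_1 ≅ Z^3,  H_2 = 0.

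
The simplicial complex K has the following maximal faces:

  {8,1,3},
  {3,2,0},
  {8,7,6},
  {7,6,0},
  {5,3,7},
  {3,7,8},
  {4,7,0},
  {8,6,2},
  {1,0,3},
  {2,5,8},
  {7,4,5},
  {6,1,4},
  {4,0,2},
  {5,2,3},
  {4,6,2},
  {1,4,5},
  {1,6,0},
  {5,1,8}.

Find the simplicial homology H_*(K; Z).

H_0 = Z,  H_1 = Z × Z/2,  H_2 = 0.

Fix the vertex order 0 < 1 < 2 < 3 < 4 < 5 < 6 < 7 < 8 and write every simplex with vertices in increasing order. Then dim K = 2 and the simplices of K are:

  0-simplices (9): [0], [1], [2], [3], [4], [5], [6], [7], [8]
  1-simplices (27): (27 of them)
  2-simplices (18): [0,1,3], [0,1,6], [0,2,3], [0,2,4], [0,4,7], [0,6,7], [1,3,8], [1,4,5], [1,4,6], [1,5,8], [2,3,5], [2,4,6], [2,5,8], [2,6,8], [3,5,7], [3,7,8], [4,5,7], [6,7,8]

giving chain groups C_0 ≅ Z^9, C_1 ≅ Z^27, C_2 ≅ Z^18.

The boundary map ∂_1: C_1 → C_0 maps an edge to its endpoints' difference, ∂[p,q] = q − p. For instance
  ∂[6,8] = [8] − [6].
This gives a 9×27 integer matrix of rank 8; reducing to Smith normal form yields diagonal entries (1,1,1,1,1,1,1,1).

The boundary map ∂_2: C_2 → C_1 maps a triangle to the signed sum of its edges. For instance
  ∂[0,2,4] = [2,4] − [0,4] + [0,2],
  ∂[6,7,8] = [7,8] − [6,8] + [6,7].
This gives a 27×18 integer matrix of rank 18; reducing to Smith normal form yields diagonal entries (1,1,1,1,1,1,1,1,1,1,1,1,1,1,1,1,1,2).

Now H_k = ker ∂_k / im ∂_{k+1}, so:

  H_0: rank C_0 − rank ∂_1 = 9 − 8 = 1, and the invariant factors of ∂_1 are all 1, so H_0 ≅ Z.
  H_1: rank ker ∂_1 − rank ∂_2 = (27 − 8) − 18 = 1, and ∂_2 has invariant factor 2 > 1, so H_1 ≅ Z × Z/2.
  H_2: rank ker ∂_2 − rank ∂_3 = (18 − 18) − 0 = 0, and there is no ∂_3, so H_2 ≅ 0.

(K is a triangulation of the Klein bottle.)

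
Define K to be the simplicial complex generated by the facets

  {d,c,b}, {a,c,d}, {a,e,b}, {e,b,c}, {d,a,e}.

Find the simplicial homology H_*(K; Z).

Take the total order a < b < c < d < e on the vertex set. Then K (dimension 2) consists of the simplices:

  0-simplices (5): a, b, c, d, e
  1-simplices (10): ab, ac, ad, ae, bc, bd, be, cd, ce, de
  2-simplices (5): abe, acd, ade, bcd, bce

so the chain groups are C_0 ≅ Z^5, C_1 ≅ Z^10, C_2 ≅ Z^5.

Boundary ∂_1: C_1 → C_0 sends each edge [p,q] (with p < q) to q − p.
The 5×10 boundary matrix has rank 4 and Smith normal form diag(1,1,1,1).

Boundary ∂_2: C_2 → C_1 maps a triangle to the signed sum of its edges. For instance
  ∂acd = cd − ad + ac,
  ∂ade = de − ae + ad.
As a 10×5 matrix over Z this has rank 5, with invariant factors (1,1,1,1,1).

From H_k ≅ ker(∂_k) / im(∂_{k+1}) we obtain:

  H_0: rank C_0 − rank ∂_1 = 5 − 4 = 1, and the invariant factors of ∂_1 are all 1, so H_0 = Z.
  H_1: rank ker ∂_1 − rank ∂_2 = (10 − 4) − 5 = 1, and the invariant factors of ∂_2 are all 1, so H_1 = Z.
  H_2: rank ker ∂_2 − rank ∂_3 = (5 − 5) − 0 = 0, and there is no ∂_3, so H_2 = 0.

H_0 ≅ Z,  H_1 ≅ Z,  H_2 = 0.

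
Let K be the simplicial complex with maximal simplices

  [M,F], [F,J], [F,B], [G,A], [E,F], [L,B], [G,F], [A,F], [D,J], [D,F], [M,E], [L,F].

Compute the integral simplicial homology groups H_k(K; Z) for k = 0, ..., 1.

Order the vertices as A < B < D < E < F < G < J < L < M. Listing each simplex with vertices in this order, K has dimension 1 with simplices:

  0-simplices (9): A, B, D, E, F, G, J, L, M
  1-simplices (12): AF, AG, BF, BL, DF, DJ, EF, EM, FG, FJ, FL, FM

giving chain groups C_0 ≅ Z^9, C_1 ≅ Z^12.

Boundary ∂_1: C_1 → C_0 maps an edge to its endpoints' difference, ∂[p,q] = q − p.
The resulting 9×12 matrix has rank 8, and its Smith normal form has invariant factors (1,1,1,1,1,1,1,1).

Computing H_k = (kernel of ∂_k) / (image of ∂_{k+1}):

  H_0: rank C_0 − rank ∂_1 = 9 − 8 = 1, and the invariant factors of ∂_1 are all 1, so H_0 ≅ Z.
  H_1: rank ker ∂_1 − rank ∂_2 = (12 − 8) − 0 = 4, and there is no ∂_2, so H_1 ≅ Z^4.

As a check, the Euler characteristic is 9 − 12 = -3, which agrees with 1 − 4 = -3.

H_0 = Z,  H_1 = Z^4.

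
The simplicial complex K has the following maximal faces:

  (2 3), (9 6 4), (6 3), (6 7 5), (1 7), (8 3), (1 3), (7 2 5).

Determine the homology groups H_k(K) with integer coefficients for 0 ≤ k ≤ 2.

H_0 = Z,  H_1 = Z^2,  H_2 = 0.

Order the vertices as 1 < 2 < 3 < 4 < 5 < 6 < 7 < 8 < 9. Listing each simplex with vertices in this order, K has dimension 2 with simplices:

  0-simplices (9): [1], [2], [3], [4], [5], [6], [7], [8], [9]
  1-simplices (13): [1,3], [1,7], [2,3], [2,5], [2,7], [3,6], [3,8], [4,6], [4,9], [5,6], [5,7], [6,7], [6,9]
  2-simplices (3): [2,5,7], [4,6,9], [5,6,7]

Hence C_0 ≅ Z^9, C_1 ≅ Z^13, C_2 ≅ Z^3.

∂_1: C_1 → C_0 maps an edge to its endpoints' difference, ∂[p,q] = q − p.
The 9×13 boundary matrix has rank 8 and Smith normal form diag(1,1,1,1,1,1,1,1).

The boundary map ∂_2: C_2 → C_1 maps a triangle to the signed sum of its edges. For instance
  ∂[4,6,9] = [6,9] − [4,9] + [4,6],
  ∂[5,6,7] = [6,7] − [5,7] + [5,6].
The resulting 13×3 matrix has rank 3, and its Smith normal form has invariant factors (1,1,1).

From H_k ≅ ker(∂_k) / im(∂_{k+1}) we obtain:

  H_0: rank C_0 − rank ∂_1 = 9 − 8 = 1, and the invariant factors of ∂_1 are all 1, so H_0 = Z.
  H_1: rank ker ∂_1 − rank ∂_2 = (13 − 8) − 3 = 2, and the invariant factors of ∂_2 are all 1, so H_1 = Z^2.
  H_2: rank ker ∂_2 − rank ∂_3 = (3 − 3) − 0 = 0, and there is no ∂_3, so H_2 = 0.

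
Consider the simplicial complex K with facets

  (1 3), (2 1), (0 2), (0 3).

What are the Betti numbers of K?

Order the vertices as 0 < 1 < 2 < 3. Listing each simplex with vertices in this order, K has dimension 1 with simplices:

  0-simplices (4): [0], [1], [2], [3]
  1-simplices (4): [0,2], [0,3], [1,2], [1,3]

so the chain groups are C_0 ≅ Z^4, C_1 ≅ Z^4.

∂_1: C_1 → C_0 sends each edge [p,q] (with p < q) to q − p. For instance
  ∂[1,3] = [3] − [1].
The resulting 4×4 matrix has rank 3, and its Smith normal form has invariant factors (1,1,1).

Now H_k = ker ∂_k / im ∂_{k+1}, so:

  H_0: rank C_0 − rank ∂_1 = 4 − 3 = 1, and the invariant factors of ∂_1 are all 1, so H_0 = Z.
  H_1: rank ker ∂_1 − rank ∂_2 = (4 − 3) − 0 = 1, and there is no ∂_2, so H_1 = Z.

As a check, the Euler characteristic is 4 − 4 = 0, which agrees with 1 − 1 = 0.

Hence the Betti numbers are b_0 = 1, b_1 = 1.

b_0 = 1, b_1 = 1.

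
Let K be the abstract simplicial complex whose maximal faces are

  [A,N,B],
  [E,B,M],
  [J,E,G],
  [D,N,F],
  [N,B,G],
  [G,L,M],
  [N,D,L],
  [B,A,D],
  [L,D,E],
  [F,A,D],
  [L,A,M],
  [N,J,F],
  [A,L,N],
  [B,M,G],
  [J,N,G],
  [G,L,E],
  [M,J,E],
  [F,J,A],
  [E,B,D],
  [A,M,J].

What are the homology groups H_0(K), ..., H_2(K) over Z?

H_0 ≅ Z,  H_1 ≅ Z ⊕ Z/2,  H_2 = 0.

Take the total order A < B < D < E < F < G < J < L < M < N on the vertex set. Then K (dimension 2) consists of the simplices:

  0-simplices (10): A, B, D, E, F, G, J, L, M, N
  1-simplices (30): AB, AD, AF, AJ, AL, AM, AN, BD, BE, BG, BM, BN, DE, DF, DL, DN, EG, EJ, EL, EM, FJ, FN, GJ, GL, GM, GN, JM, JN, LM, LN
  2-simplices (20): ABD, ABN, ADF, AFJ, AJM, ALM, ALN, BDE, BEM, BGM, BGN, DEL, DFN, DLN, EGJ, EGL, EJM, FJN, GJN, GLM

giving chain groups C_0 ≅ Z^10, C_1 ≅ Z^30, C_2 ≅ Z^20.

The boundary map ∂_1: C_1 → C_0 maps an edge to its endpoints' difference, ∂[p,q] = q − p. For instance
  ∂AM = M − A.
The 10×30 boundary matrix has rank 9 and Smith normal form diag(1,1,1,1,1,1,1,1,1).

Boundary ∂_2: C_2 → C_1 maps a triangle to the signed sum of its edges. For instance
  ∂DFN = FN − DN + DF,
  ∂ADF = DF − AF + AD.
The 30×20 boundary matrix has rank 20 and Smith normal form diag(1,1,1,1,1,1,1,1,1,1,1,1,1,1,1,1,1,1,1,2).

Computing H_k = (kernel of ∂_k) / (image of ∂_{k+1}):

  H_0: rank C_0 − rank ∂_1 = 10 − 9 = 1, and the invariant factors of ∂_1 are all 1, so H_0 = Z.
  H_1: rank ker ∂_1 − rank ∂_2 = (30 − 9) − 20 = 1, and ∂_2 has invariant factor 2 > 1, so H_1 = Z ⊕ Z/2.
  H_2: rank ker ∂_2 − rank ∂_3 = (20 − 20) − 0 = 0, and there is no ∂_3, so H_2 = 0.

As a check, the Euler characteristic is 10 − 30 + 20 = 0, which agrees with 1 − 1 + 0 = 0.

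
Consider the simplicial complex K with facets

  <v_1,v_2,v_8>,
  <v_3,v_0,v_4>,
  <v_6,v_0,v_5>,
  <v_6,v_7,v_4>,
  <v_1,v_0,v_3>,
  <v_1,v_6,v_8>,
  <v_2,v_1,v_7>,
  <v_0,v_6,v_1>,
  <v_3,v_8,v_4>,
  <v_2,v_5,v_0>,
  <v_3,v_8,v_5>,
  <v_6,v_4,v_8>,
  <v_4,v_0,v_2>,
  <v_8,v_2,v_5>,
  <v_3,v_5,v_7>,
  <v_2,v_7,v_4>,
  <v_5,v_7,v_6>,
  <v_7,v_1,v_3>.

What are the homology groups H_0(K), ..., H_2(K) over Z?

We work with the vertex ordering v_0 < v_1 < v_2 < v_3 < v_4 < v_5 < v_6 < v_7 < v_8. The simplices of K, each written with vertices in increasing order, are:

  0-simplices (9): [v_0], [v_1], [v_2], [v_3], [v_4], [v_5], [v_6], [v_7], [v_8]
  1-simplices (27): (27 of them)
  2-simplices (18): (18 of them)

giving chain groups C_0 ≅ Z^9, C_1 ≅ Z^27, C_2 ≅ Z^18.

∂_1: C_1 → C_0 maps an edge to its endpoints' difference, ∂[p,q] = q − p. For instance
  ∂[v_3,v_5] = [v_5] − [v_3].
The 9×27 boundary matrix has rank 8 and Smith normal form diag(1,1,1,1,1,1,1,1).

The boundary map ∂_2: C_2 → C_1 sends each 2-simplex [p,q,r] to [q,r] − [p,r] + [p,q]. For instance
  ∂[v_1,v_3,v_7] = [v_3,v_7] − [v_1,v_7] + [v_1,v_3],
  ∂[v_3,v_5,v_8] = [v_5,v_8] − [v_3,v_8] + [v_3,v_5].
The resulting 27×18 matrix has rank 17, and its Smith normal form has invariant factors (1,1,1,1,1,1,1,1,1,1,1,1,1,1,1,1,1).

Reading off H_k = ker ∂_k / im ∂_{k+1}:

  H_0: rank C_0 − rank ∂_1 = 9 − 8 = 1, and the invariant factors of ∂_1 are all 1, so H_0 ≅ Z.
  H_1: rank ker ∂_1 − rank ∂_2 = (27 − 8) − 17 = 2, and the invariant factors of ∂_2 are all 1, so H_1 ≅ Z^2.
  H_2: rank ker ∂_2 − rank ∂_3 = (18 − 17) − 0 = 1, and there is no ∂_3, so H_2 ≅ Z.

As a check, the Euler characteristic is 9 − 27 + 18 = 0, which agrees with 1 − 2 + 1 = 0.
(K is a triangulation of the torus T^2.)

H_0 ≅ Z,  H_1 ≅ Z^2,  H_2 ≅ Z.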